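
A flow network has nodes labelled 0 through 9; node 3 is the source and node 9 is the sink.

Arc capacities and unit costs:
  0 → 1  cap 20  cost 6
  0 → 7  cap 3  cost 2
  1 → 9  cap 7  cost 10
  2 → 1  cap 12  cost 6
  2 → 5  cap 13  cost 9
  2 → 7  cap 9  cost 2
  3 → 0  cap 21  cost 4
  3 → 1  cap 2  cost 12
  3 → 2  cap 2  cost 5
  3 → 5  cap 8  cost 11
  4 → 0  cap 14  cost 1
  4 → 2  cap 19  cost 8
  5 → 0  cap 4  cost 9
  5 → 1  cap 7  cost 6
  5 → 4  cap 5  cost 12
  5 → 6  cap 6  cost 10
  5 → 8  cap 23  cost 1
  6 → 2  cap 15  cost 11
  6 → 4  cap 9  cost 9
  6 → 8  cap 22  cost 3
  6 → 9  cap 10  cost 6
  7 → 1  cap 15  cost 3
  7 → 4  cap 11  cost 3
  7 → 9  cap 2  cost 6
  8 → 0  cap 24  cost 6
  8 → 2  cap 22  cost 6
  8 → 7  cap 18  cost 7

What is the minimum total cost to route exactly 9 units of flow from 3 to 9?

shortest-cost path #1: 3→0→7→9 push 2 @ unit cost 12 (adds 24)
shortest-cost path #2: 3→0→7→1→9 push 1 @ unit cost 19 (adds 19)
shortest-cost path #3: 3→0→1→9 push 6 @ unit cost 20 (adds 120)
total cost = 163

Minimum cost for 9 units: 163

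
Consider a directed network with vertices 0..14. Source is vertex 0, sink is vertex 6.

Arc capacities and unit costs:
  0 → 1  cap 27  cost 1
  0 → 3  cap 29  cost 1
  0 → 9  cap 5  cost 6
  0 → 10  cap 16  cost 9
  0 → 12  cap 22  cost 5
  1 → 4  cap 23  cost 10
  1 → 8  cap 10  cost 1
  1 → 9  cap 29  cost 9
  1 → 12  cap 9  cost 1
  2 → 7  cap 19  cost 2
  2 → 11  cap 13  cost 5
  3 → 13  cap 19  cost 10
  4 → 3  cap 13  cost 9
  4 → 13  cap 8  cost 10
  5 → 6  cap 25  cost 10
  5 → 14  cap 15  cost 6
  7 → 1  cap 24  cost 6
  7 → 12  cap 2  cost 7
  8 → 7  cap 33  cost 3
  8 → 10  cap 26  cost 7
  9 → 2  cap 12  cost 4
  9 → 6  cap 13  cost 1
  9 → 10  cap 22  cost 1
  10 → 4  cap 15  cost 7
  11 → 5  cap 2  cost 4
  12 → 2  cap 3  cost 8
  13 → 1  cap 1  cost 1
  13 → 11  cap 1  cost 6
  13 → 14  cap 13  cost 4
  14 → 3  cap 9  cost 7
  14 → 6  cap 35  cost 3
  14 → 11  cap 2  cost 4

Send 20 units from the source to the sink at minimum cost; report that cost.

shortest-cost path #1: 0→9→6 push 5 @ unit cost 7 (adds 35)
shortest-cost path #2: 0→1→9→6 push 8 @ unit cost 11 (adds 88)
shortest-cost path #3: 0→3→13→14→6 push 7 @ unit cost 18 (adds 126)
total cost = 249

Minimum cost for 20 units: 249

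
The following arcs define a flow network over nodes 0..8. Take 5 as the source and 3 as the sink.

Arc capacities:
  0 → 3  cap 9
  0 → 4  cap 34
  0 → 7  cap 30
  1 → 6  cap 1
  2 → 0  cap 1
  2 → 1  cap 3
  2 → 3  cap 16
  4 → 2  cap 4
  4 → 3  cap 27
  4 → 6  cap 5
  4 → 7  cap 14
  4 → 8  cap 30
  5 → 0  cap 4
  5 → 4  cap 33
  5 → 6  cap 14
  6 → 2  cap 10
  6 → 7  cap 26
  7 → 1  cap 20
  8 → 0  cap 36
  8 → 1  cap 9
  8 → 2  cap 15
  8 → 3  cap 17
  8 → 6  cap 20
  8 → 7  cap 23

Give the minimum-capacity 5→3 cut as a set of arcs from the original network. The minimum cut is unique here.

augment #1: 5→0→3 push 4
augment #2: 5→4→3 push 27
augment #3: 5→4→2→3 push 4
augment #4: 5→4→8→3 push 2
augment #5: 5→6→2→3 push 10
max flow = 47; residual-reachable set from 5 gives S-side
cut edges (S→T): {(5,0), (5,4), (6,2)} total cap 47

Min-cut arcs: {(5,0), (5,4), (6,2)} (total capacity 47)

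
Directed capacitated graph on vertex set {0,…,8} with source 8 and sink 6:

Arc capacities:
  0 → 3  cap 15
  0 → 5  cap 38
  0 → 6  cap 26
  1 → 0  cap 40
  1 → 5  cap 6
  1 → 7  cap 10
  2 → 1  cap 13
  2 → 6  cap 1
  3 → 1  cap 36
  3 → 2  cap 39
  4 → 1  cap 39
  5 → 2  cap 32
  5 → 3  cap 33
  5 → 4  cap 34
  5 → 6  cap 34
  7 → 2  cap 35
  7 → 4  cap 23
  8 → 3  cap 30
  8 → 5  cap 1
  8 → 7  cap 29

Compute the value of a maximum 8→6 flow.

augment #1: 8→5→6 bottleneck 1, total now 1
augment #2: 8→3→2→6 bottleneck 1, total now 2
augment #3: 8→3→1→0→6 bottleneck 26, total now 28
augment #4: 8→3→1→5→6 bottleneck 3, total now 31
augment #5: 8→7→2→1→5→6 bottleneck 3, total now 34
augment #6: 8→7→2→1→0→5→6 bottleneck 10, total now 44
augment #7: 8→7→4→1→0→5→6 bottleneck 4, total now 48

Maximum flow value: 48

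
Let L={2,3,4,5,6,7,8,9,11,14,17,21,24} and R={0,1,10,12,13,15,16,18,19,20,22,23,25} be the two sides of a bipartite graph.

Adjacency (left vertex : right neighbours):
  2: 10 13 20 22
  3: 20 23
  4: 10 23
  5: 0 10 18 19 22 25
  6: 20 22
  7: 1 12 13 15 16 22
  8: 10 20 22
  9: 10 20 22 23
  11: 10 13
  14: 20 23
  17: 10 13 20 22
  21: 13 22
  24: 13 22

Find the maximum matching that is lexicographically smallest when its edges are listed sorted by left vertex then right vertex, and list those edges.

Lex-smallest maximum matching: {(2,10), (3,20), (4,23), (5,0), (6,22), (7,1), (11,13)}

|M| = 7 (so the lex-smallest maximum matching has 7 edges)
process left vertices in ascending order; for each, take the smallest-labelled available neighbour that still permits 7 edges overall, or leave it unmatched if none does
lex-smallest matching: {2-10, 3-20, 4-23, 5-0, 6-22, 7-1, 11-13}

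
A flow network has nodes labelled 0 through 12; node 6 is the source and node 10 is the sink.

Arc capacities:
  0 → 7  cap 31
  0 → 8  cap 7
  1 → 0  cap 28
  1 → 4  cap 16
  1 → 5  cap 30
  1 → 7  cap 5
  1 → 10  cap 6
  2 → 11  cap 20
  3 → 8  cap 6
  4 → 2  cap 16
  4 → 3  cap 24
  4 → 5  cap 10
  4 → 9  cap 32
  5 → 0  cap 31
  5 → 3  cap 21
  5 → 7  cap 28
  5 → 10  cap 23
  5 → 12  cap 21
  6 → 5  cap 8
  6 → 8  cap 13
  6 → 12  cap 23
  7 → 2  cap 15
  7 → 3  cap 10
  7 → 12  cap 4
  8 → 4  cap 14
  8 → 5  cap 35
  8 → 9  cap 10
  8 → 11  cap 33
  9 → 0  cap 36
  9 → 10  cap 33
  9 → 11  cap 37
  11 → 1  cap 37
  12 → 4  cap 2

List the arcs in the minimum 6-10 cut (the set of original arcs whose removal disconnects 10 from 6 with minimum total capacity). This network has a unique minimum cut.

Min-cut arcs: {(6,5), (6,8), (12,4)} (total capacity 23)

augment #1: 6→5→10 push 8
augment #2: 6→8→5→10 push 13
augment #3: 6→12→4→5→10 push 2
max flow = 23; residual-reachable set from 6 gives S-side
cut edges (S→T): {(6,5), (6,8), (12,4)} total cap 23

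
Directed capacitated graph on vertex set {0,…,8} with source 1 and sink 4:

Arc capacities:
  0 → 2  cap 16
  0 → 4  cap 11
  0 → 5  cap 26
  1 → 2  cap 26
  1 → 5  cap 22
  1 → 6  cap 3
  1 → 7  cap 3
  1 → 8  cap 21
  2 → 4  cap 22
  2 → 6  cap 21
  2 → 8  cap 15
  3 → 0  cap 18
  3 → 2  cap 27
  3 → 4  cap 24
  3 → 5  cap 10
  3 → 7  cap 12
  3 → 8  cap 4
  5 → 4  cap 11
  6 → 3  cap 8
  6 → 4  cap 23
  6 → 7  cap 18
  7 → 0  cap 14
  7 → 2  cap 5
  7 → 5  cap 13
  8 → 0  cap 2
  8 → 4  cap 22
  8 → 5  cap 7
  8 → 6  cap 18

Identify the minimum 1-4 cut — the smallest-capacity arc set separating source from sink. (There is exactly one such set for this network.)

augment #1: 1→2→4 push 22
augment #2: 1→5→4 push 11
augment #3: 1→6→4 push 3
augment #4: 1→8→4 push 21
augment #5: 1→2→6→4 push 4
augment #6: 1→7→0→4 push 3
max flow = 64; residual-reachable set from 1 gives S-side
cut edges (S→T): {(1,2), (1,6), (1,7), (1,8), (5,4)} total cap 64

Min-cut arcs: {(1,2), (1,6), (1,7), (1,8), (5,4)} (total capacity 64)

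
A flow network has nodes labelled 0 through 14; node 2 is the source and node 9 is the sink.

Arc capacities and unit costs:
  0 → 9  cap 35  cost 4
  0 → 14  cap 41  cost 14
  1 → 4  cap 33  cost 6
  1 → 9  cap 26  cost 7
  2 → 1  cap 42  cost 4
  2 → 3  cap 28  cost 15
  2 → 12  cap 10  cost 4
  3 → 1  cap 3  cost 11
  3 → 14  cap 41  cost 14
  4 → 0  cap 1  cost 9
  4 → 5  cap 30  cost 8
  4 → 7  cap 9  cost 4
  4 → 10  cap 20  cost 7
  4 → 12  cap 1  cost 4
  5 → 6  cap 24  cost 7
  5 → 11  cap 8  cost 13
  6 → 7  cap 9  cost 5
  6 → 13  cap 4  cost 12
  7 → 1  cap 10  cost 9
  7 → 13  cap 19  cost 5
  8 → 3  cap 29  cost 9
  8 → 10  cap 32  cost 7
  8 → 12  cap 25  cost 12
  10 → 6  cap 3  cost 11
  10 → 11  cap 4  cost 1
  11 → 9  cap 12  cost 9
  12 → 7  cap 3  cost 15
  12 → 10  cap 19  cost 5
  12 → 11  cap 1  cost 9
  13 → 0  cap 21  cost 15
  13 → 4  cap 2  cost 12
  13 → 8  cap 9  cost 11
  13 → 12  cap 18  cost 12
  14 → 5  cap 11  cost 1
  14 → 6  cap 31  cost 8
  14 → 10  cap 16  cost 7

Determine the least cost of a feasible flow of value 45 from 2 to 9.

shortest-cost path #1: 2→1→9 push 26 @ unit cost 11 (adds 286)
shortest-cost path #2: 2→12→10→11→9 push 4 @ unit cost 19 (adds 76)
shortest-cost path #3: 2→12→11→9 push 1 @ unit cost 22 (adds 22)
shortest-cost path #4: 2→1→4→0→9 push 1 @ unit cost 23 (adds 23)
shortest-cost path #5: 2→1→4→7→13→0→9 push 9 @ unit cost 38 (adds 342)
shortest-cost path #6: 2→1→4→5→11→9 push 4 @ unit cost 40 (adds 160)
total cost = 909

Minimum cost for 45 units: 909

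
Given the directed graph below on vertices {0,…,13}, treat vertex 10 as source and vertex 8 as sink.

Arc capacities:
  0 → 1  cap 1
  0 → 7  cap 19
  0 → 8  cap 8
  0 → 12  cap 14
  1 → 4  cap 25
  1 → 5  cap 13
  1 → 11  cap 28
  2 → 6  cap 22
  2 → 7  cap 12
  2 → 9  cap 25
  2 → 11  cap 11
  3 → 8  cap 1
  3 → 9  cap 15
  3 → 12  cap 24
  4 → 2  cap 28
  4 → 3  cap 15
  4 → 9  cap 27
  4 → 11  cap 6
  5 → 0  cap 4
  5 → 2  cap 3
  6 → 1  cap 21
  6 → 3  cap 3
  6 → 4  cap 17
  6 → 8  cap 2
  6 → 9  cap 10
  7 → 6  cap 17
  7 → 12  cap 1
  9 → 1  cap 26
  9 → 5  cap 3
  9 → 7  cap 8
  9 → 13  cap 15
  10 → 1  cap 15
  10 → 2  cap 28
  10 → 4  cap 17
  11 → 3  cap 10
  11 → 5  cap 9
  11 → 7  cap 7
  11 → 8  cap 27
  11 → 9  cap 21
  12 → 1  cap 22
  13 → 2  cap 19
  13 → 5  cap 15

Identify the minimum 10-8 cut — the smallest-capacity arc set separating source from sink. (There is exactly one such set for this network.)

Min-cut arcs: {(3,8), (5,0), (6,8), (11,8)} (total capacity 34)

augment #1: 10→1→11→8 push 15
augment #2: 10→2→6→8 push 2
augment #3: 10→2→11→8 push 11
augment #4: 10→4→3→8 push 1
augment #5: 10→4→11→8 push 1
augment #6: 10→2→9→5→0→8 push 3
augment #7: 10→4→11→5→0→8 push 1
max flow = 34; residual-reachable set from 10 gives S-side
cut edges (S→T): {(3,8), (5,0), (6,8), (11,8)} total cap 34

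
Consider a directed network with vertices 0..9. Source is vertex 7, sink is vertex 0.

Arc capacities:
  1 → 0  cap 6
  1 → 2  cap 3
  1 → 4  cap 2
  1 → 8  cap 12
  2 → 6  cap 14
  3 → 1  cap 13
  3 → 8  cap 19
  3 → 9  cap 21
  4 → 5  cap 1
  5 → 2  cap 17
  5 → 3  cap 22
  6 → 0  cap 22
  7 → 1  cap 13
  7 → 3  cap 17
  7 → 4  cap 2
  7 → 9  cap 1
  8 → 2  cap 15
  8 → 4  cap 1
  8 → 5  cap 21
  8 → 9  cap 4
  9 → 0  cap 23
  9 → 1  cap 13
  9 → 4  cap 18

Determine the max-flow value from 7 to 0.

augment #1: 7→1→0 bottleneck 6, total now 6
augment #2: 7→9→0 bottleneck 1, total now 7
augment #3: 7→3→9→0 bottleneck 17, total now 24
augment #4: 7→1→2→6→0 bottleneck 3, total now 27
augment #5: 7→1→8→9→0 bottleneck 4, total now 31
augment #6: 7→4→5→2→6→0 bottleneck 1, total now 32

Maximum flow value: 32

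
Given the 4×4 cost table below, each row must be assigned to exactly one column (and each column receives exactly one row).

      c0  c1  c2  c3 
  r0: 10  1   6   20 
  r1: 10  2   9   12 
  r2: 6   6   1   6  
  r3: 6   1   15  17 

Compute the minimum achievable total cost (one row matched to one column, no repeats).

Minimum assignment cost: 20

one of 2 optimal assignments: row0→col1 (cost 1), row1→col3 (cost 12), row2→col2 (cost 1), row3→col0 (cost 6)
total = 1 + 12 + 1 + 6 = 20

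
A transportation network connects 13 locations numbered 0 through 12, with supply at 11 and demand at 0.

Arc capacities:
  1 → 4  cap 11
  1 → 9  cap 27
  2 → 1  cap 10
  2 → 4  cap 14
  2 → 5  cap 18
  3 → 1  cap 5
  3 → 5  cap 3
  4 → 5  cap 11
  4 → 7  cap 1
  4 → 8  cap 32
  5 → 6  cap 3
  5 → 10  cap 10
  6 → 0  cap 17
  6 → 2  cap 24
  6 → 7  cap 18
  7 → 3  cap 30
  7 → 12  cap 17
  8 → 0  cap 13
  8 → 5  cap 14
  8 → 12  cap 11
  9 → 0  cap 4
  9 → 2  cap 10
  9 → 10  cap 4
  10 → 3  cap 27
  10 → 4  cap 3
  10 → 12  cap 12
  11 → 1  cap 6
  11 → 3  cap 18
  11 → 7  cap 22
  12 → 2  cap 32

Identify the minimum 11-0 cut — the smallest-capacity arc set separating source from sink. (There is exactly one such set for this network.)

augment #1: 11→1→9→0 push 4
augment #2: 11→1→4→8→0 push 2
augment #3: 11→3→5→6→0 push 3
augment #4: 11→3→1→4→8→0 push 5
augment #5: 11→7→12→2→4→8→0 push 6
max flow = 20; residual-reachable set from 11 gives S-side
cut edges (S→T): {(5,6), (8,0), (9,0)} total cap 20

Min-cut arcs: {(5,6), (8,0), (9,0)} (total capacity 20)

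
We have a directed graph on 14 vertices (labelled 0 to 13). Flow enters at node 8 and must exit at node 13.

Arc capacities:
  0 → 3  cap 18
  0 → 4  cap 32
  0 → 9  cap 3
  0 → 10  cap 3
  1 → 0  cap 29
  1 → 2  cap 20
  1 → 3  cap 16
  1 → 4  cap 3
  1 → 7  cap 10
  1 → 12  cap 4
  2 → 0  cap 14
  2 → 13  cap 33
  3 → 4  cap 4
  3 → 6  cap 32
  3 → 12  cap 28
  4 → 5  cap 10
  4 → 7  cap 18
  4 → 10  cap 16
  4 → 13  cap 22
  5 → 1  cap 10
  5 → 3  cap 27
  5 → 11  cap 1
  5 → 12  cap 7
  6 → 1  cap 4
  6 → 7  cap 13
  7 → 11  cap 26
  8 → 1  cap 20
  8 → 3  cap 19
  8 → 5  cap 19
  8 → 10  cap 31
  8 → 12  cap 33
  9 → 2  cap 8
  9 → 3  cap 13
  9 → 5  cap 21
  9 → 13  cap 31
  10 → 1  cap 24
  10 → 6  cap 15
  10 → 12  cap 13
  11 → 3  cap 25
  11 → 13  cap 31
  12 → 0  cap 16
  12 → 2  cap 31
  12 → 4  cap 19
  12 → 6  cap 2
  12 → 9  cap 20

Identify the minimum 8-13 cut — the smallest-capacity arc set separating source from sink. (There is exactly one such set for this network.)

Min-cut arcs: {(0,9), (2,13), (4,13), (5,11), (7,11), (12,9)} (total capacity 105)

augment #1: 8→1→2→13 push 20
augment #2: 8→3→4→13 push 4
augment #3: 8→5→11→13 push 1
augment #4: 8→12→2→13 push 13
augment #5: 8→12→4→13 push 18
augment #6: 8→12→9→13 push 2
augment #7: 8→3→12→9→13 push 15
augment #8: 8→5→12→9→13 push 3
augment #9: 8→5→1→0→9→13 push 3
augment #10: 8→5→1→7→11→13 push 7
augment #11: 8→10→1→7→11→13 push 3
augment #12: 8→10→6→7→11→13 push 13
augment #13: 8→5→12→4→7→11→13 push 1
augment #14: 8→10→1→4→7→11→13 push 2
max flow = 105; residual-reachable set from 8 gives S-side
cut edges (S→T): {(0,9), (2,13), (4,13), (5,11), (7,11), (12,9)} total cap 105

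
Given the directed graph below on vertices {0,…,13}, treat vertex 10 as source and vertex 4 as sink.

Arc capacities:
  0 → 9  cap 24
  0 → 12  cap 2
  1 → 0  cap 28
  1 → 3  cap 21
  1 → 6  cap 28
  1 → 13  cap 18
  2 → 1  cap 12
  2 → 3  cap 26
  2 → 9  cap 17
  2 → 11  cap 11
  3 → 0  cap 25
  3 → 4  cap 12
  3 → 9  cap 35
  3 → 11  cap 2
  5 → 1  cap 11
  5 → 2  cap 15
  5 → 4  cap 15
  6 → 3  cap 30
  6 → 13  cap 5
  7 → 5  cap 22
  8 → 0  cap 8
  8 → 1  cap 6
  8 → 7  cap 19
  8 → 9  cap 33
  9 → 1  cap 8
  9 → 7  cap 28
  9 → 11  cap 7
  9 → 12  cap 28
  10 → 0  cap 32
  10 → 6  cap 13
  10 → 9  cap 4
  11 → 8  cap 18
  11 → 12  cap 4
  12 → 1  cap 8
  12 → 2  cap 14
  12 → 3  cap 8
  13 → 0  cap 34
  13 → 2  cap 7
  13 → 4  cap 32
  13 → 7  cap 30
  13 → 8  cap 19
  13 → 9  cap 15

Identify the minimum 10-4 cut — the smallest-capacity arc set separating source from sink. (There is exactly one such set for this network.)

Min-cut arcs: {(0,9), (0,12), (10,6), (10,9)} (total capacity 43)

augment #1: 10→6→3→4 push 12
augment #2: 10→6→13→4 push 1
augment #3: 10→9→1→13→4 push 4
augment #4: 10→0→9→1→13→4 push 4
augment #5: 10→0→9→7→5→4 push 15
augment #6: 10→0→12→1→13→4 push 2
augment #7: 10→0→9→12→1→13→4 push 5
max flow = 43; residual-reachable set from 10 gives S-side
cut edges (S→T): {(0,9), (0,12), (10,6), (10,9)} total cap 43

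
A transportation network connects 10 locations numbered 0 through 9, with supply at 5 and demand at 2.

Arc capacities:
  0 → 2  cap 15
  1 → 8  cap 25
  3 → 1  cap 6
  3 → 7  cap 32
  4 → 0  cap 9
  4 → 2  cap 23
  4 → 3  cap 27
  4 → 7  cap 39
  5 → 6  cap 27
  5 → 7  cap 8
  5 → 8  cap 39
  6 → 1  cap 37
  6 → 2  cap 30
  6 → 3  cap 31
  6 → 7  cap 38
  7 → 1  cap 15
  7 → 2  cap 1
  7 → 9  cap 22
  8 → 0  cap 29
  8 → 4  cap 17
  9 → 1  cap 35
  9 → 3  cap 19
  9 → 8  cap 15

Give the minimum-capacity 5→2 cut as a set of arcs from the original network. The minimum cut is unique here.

augment #1: 5→6→2 push 27
augment #2: 5→7→2 push 1
augment #3: 5→8→0→2 push 15
augment #4: 5→8→4→2 push 17
max flow = 60; residual-reachable set from 5 gives S-side
cut edges (S→T): {(0,2), (5,6), (7,2), (8,4)} total cap 60

Min-cut arcs: {(0,2), (5,6), (7,2), (8,4)} (total capacity 60)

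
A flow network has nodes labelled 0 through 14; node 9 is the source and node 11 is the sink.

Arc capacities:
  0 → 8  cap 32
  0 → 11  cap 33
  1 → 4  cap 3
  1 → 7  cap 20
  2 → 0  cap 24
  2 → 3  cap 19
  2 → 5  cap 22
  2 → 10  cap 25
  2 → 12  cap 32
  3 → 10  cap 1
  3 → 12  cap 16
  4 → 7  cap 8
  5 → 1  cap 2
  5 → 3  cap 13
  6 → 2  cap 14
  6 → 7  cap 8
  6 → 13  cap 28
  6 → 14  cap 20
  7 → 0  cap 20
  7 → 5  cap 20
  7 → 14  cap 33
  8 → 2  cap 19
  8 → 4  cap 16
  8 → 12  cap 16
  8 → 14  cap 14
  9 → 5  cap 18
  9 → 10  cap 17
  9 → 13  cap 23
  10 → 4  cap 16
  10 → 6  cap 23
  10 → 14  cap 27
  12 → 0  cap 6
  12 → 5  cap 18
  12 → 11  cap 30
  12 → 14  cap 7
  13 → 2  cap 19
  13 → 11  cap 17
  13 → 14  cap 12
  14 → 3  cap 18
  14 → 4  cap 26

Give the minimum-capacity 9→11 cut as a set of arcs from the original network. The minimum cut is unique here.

augment #1: 9→13→11 push 17
augment #2: 9→5→3→12→11 push 13
augment #3: 9→13→2→0→11 push 6
augment #4: 9→5→1→7→0→11 push 2
augment #5: 9→10→4→7→0→11 push 8
augment #6: 9→10→6→2→0→11 push 9
max flow = 55; residual-reachable set from 9 gives S-side
cut edges (S→T): {(5,1), (5,3), (9,10), (9,13)} total cap 55

Min-cut arcs: {(5,1), (5,3), (9,10), (9,13)} (total capacity 55)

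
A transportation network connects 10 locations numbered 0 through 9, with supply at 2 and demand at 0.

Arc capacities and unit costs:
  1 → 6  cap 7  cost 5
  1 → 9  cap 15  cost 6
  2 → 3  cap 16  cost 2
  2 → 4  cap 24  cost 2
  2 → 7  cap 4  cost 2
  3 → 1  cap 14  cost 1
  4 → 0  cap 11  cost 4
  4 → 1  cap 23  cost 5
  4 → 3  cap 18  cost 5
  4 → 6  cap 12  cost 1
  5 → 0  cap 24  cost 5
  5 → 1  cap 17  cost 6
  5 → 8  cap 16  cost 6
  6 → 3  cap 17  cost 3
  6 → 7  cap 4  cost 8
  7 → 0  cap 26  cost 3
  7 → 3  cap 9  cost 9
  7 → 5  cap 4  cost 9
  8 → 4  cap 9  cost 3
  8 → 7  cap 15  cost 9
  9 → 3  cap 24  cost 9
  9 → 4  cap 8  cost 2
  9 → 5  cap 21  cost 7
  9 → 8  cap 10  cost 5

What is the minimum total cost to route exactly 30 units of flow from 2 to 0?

shortest-cost path #1: 2→7→0 push 4 @ unit cost 5 (adds 20)
shortest-cost path #2: 2→4→0 push 11 @ unit cost 6 (adds 66)
shortest-cost path #3: 2→4→6→7→0 push 4 @ unit cost 14 (adds 56)
shortest-cost path #4: 2→3→1→9→5→0 push 11 @ unit cost 21 (adds 231)
total cost = 373

Minimum cost for 30 units: 373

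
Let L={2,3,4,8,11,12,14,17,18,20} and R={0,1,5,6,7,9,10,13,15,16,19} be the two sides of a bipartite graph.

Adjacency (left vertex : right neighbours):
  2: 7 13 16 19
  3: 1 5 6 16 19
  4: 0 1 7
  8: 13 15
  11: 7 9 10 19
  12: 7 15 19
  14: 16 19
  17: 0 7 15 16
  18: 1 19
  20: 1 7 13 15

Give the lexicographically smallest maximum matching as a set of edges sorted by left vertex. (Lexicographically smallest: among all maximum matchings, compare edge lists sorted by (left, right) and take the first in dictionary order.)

|M| = 9 (so the lex-smallest maximum matching has 9 edges)
process left vertices in ascending order; for each, take the smallest-labelled available neighbour that still permits 9 edges overall, or leave it unmatched if none does
lex-smallest matching: {2-7, 3-5, 4-0, 8-13, 11-9, 12-15, 14-16, 18-19, 20-1}

Lex-smallest maximum matching: {(2,7), (3,5), (4,0), (8,13), (11,9), (12,15), (14,16), (18,19), (20,1)}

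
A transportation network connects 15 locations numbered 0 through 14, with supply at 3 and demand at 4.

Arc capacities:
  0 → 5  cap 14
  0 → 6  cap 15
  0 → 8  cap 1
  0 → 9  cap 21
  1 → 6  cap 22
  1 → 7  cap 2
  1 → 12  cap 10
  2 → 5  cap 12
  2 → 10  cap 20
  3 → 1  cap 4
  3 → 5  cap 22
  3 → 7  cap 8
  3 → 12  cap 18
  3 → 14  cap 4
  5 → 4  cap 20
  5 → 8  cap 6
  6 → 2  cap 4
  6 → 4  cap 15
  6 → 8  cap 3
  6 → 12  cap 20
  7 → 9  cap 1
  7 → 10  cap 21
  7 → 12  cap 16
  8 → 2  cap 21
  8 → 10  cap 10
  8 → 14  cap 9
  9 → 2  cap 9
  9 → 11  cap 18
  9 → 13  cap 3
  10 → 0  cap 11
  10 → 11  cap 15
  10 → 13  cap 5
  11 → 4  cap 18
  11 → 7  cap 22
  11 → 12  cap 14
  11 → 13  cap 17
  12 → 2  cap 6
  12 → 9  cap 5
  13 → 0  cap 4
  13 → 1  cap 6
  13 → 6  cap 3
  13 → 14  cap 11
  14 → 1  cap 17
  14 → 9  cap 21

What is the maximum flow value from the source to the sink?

Maximum flow value: 49

augment #1: 3→5→4 bottleneck 20, total now 20
augment #2: 3→1→6→4 bottleneck 4, total now 24
augment #3: 3→7→9→11→4 bottleneck 1, total now 25
augment #4: 3→7→10→11→4 bottleneck 7, total now 32
augment #5: 3→12→9→11→4 bottleneck 5, total now 37
augment #6: 3→14→1→6→4 bottleneck 4, total now 41
augment #7: 3→5→8→10→11→4 bottleneck 2, total now 43
augment #8: 3→12→2→10→11→4 bottleneck 3, total now 46
augment #9: 3→12→2→10→0→6→4 bottleneck 3, total now 49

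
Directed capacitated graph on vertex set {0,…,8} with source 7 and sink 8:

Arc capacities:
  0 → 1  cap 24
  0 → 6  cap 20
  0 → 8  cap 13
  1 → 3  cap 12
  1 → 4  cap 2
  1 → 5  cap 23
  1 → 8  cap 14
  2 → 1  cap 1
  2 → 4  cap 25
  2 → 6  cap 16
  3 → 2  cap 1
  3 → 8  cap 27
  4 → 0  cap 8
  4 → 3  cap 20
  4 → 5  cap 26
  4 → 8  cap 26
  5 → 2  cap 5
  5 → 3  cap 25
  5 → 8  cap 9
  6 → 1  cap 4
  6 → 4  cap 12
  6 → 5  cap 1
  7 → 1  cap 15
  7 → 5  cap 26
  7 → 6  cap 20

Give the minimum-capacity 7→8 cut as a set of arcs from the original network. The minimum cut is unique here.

augment #1: 7→1→8 push 14
augment #2: 7→5→8 push 9
augment #3: 7→1→3→8 push 1
augment #4: 7→5→3→8 push 17
augment #5: 7→6→4→8 push 12
augment #6: 7→6→1→3→8 push 4
augment #7: 7→6→5→3→8 push 1
max flow = 58; residual-reachable set from 7 gives S-side
cut edges (S→T): {(6,1), (6,4), (6,5), (7,1), (7,5)} total cap 58

Min-cut arcs: {(6,1), (6,4), (6,5), (7,1), (7,5)} (total capacity 58)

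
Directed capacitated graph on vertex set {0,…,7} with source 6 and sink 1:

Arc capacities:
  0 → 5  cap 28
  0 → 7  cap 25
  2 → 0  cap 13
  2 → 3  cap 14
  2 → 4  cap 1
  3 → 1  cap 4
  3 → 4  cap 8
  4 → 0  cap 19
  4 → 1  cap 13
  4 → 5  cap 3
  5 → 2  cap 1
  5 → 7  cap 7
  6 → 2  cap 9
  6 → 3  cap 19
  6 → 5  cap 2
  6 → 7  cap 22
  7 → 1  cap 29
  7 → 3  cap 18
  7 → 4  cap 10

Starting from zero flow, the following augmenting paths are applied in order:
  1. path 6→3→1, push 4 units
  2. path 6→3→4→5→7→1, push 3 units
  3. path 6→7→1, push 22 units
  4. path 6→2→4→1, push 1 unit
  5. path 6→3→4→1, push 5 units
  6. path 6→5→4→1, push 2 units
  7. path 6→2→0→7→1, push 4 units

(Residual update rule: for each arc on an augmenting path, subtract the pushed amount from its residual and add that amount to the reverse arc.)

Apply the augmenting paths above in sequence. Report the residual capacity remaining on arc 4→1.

after path 1 (6→3→1, push 4): res(4,1)=13
after path 2 (6→3→4→5→7→1, push 3): res(4,1)=13
after path 3 (6→7→1, push 22): res(4,1)=13
after path 4 (6→2→4→1, push 1): res(4,1)=12
after path 5 (6→3→4→1, push 5): res(4,1)=7
after path 6 (6→5→4→1, push 2): res(4,1)=5
after path 7 (6→2→0→7→1, push 4): res(4,1)=5

Residual capacity of (4,1): 5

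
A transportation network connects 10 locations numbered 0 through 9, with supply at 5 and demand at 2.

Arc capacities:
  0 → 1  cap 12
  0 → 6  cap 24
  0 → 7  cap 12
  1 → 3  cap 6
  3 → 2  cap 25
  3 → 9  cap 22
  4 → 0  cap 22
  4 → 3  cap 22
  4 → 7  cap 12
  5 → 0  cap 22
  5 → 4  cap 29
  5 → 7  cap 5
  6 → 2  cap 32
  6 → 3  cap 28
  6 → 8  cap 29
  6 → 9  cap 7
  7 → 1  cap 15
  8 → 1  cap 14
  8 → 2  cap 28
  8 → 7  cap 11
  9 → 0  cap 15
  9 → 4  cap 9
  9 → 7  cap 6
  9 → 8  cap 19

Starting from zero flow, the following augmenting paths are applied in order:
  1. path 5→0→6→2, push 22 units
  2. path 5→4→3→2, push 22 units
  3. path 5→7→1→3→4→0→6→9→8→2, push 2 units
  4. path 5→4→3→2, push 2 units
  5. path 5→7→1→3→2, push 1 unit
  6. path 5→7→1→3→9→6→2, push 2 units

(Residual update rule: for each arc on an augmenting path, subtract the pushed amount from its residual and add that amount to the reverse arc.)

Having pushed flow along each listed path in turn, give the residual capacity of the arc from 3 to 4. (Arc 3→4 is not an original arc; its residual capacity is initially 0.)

after path 1 (5→0→6→2, push 22): res(3,4)=0
after path 2 (5→4→3→2, push 22): res(3,4)=22
after path 3 (5→7→1→3→4→0→6→9→8→2, push 2): res(3,4)=20
after path 4 (5→4→3→2, push 2): res(3,4)=22
after path 5 (5→7→1→3→2, push 1): res(3,4)=22
after path 6 (5→7→1→3→9→6→2, push 2): res(3,4)=22

Residual capacity of (3,4): 22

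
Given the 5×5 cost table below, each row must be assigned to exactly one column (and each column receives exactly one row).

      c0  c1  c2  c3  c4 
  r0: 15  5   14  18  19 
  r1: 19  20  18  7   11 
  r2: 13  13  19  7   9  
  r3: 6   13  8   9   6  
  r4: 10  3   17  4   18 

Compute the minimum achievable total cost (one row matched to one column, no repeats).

Minimum assignment cost: 39

one of 2 optimal assignments: row0→col1 (cost 5), row1→col3 (cost 7), row2→col4 (cost 9), row3→col2 (cost 8), row4→col0 (cost 10)
total = 5 + 7 + 9 + 8 + 10 = 39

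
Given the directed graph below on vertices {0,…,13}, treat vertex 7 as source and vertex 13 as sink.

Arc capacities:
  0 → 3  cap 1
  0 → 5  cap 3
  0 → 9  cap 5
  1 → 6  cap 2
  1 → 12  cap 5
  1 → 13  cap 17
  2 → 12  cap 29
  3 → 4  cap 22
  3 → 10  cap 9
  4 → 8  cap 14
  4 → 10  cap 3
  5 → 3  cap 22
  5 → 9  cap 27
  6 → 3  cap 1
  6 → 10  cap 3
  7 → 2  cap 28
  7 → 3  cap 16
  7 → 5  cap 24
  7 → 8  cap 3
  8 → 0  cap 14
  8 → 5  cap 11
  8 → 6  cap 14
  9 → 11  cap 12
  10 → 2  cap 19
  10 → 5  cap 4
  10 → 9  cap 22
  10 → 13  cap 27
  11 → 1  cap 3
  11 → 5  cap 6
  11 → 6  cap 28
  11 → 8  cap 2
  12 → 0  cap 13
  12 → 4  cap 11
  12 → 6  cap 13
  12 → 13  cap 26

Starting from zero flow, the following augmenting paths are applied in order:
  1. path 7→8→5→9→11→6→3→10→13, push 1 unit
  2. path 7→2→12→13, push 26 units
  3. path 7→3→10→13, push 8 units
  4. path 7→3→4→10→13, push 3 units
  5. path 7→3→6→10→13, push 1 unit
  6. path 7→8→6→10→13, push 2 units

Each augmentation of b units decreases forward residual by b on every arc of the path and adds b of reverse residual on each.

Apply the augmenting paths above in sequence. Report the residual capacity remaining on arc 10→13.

Residual capacity of (10,13): 12

after path 1 (7→8→5→9→11→6→3→10→13, push 1): res(10,13)=26
after path 2 (7→2→12→13, push 26): res(10,13)=26
after path 3 (7→3→10→13, push 8): res(10,13)=18
after path 4 (7→3→4→10→13, push 3): res(10,13)=15
after path 5 (7→3→6→10→13, push 1): res(10,13)=14
after path 6 (7→8→6→10→13, push 2): res(10,13)=12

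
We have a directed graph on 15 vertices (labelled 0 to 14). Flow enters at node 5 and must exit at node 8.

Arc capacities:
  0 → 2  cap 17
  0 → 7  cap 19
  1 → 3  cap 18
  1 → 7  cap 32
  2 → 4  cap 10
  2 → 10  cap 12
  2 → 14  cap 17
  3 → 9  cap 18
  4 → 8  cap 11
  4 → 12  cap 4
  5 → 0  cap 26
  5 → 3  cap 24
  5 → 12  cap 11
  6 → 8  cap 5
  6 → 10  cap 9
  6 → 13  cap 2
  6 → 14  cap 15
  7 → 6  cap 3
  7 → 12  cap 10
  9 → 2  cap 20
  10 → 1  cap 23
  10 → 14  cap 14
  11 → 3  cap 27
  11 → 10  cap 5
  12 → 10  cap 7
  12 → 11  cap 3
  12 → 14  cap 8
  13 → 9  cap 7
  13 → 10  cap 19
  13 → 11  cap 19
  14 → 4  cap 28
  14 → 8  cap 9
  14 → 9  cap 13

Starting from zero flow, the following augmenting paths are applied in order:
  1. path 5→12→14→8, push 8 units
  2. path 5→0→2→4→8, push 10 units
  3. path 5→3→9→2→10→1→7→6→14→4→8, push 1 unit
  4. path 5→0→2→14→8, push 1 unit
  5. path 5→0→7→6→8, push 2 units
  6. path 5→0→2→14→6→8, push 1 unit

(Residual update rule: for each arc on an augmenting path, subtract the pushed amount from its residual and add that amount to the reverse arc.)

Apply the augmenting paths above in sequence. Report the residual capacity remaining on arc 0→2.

after path 1 (5→12→14→8, push 8): res(0,2)=17
after path 2 (5→0→2→4→8, push 10): res(0,2)=7
after path 3 (5→3→9→2→10→1→7→6→14→4→8, push 1): res(0,2)=7
after path 4 (5→0→2→14→8, push 1): res(0,2)=6
after path 5 (5→0→7→6→8, push 2): res(0,2)=6
after path 6 (5→0→2→14→6→8, push 1): res(0,2)=5

Residual capacity of (0,2): 5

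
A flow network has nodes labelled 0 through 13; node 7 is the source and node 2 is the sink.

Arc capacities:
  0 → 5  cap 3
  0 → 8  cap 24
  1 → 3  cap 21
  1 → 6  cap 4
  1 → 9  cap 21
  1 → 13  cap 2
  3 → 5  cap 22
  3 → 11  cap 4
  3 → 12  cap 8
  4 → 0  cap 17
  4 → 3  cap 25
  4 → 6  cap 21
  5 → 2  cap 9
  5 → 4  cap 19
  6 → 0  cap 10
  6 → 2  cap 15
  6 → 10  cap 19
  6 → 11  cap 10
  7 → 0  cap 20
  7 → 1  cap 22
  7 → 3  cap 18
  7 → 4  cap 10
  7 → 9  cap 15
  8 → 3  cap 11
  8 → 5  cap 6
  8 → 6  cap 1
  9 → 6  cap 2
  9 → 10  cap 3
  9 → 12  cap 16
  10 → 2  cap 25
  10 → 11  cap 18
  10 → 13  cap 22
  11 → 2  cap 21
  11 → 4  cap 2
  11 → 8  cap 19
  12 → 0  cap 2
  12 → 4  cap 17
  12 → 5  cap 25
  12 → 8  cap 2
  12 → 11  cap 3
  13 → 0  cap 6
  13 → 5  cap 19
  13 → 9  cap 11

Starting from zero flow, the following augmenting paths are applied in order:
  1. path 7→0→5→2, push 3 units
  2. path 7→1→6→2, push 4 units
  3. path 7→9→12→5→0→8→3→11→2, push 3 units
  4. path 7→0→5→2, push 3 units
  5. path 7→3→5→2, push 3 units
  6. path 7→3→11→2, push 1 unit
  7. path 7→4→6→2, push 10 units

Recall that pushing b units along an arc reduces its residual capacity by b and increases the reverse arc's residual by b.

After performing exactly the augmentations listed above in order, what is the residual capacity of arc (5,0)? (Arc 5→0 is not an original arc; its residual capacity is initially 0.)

Residual capacity of (5,0): 3

after path 1 (7→0→5→2, push 3): res(5,0)=3
after path 2 (7→1→6→2, push 4): res(5,0)=3
after path 3 (7→9→12→5→0→8→3→11→2, push 3): res(5,0)=0
after path 4 (7→0→5→2, push 3): res(5,0)=3
after path 5 (7→3→5→2, push 3): res(5,0)=3
after path 6 (7→3→11→2, push 1): res(5,0)=3
after path 7 (7→4→6→2, push 10): res(5,0)=3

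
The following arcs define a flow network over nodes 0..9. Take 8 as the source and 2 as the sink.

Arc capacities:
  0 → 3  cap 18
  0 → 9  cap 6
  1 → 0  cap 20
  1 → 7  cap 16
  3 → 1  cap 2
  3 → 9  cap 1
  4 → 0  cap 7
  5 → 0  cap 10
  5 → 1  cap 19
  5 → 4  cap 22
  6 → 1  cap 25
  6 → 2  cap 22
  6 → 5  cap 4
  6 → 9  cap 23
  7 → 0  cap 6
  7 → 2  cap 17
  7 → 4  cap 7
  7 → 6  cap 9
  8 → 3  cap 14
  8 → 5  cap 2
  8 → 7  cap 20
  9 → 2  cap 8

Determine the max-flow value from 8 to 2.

Maximum flow value: 25

augment #1: 8→7→2 bottleneck 17, total now 17
augment #2: 8→3→9→2 bottleneck 1, total now 18
augment #3: 8→7→6→2 bottleneck 3, total now 21
augment #4: 8→5→0→9→2 bottleneck 2, total now 23
augment #5: 8→3→1→0→9→2 bottleneck 2, total now 25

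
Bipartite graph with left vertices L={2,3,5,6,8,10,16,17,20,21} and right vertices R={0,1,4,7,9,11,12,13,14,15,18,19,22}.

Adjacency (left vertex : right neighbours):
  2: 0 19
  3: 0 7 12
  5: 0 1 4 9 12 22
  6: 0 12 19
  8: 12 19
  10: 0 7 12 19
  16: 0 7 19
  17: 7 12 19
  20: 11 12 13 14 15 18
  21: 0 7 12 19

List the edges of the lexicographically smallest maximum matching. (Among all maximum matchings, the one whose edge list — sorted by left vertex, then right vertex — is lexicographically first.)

|M| = 6 (so the lex-smallest maximum matching has 6 edges)
process left vertices in ascending order; for each, take the smallest-labelled available neighbour that still permits 6 edges overall, or leave it unmatched if none does
lex-smallest matching: {2-0, 3-7, 5-1, 6-12, 8-19, 20-11}

Lex-smallest maximum matching: {(2,0), (3,7), (5,1), (6,12), (8,19), (20,11)}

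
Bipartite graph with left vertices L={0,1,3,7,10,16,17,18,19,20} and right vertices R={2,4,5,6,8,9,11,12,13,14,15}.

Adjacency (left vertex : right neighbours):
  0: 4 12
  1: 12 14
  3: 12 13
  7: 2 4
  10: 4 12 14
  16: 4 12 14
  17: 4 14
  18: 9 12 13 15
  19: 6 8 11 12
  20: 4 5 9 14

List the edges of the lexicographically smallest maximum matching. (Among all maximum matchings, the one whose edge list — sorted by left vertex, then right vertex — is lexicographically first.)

|M| = 8 (so the lex-smallest maximum matching has 8 edges)
process left vertices in ascending order; for each, take the smallest-labelled available neighbour that still permits 8 edges overall, or leave it unmatched if none does
lex-smallest matching: {0-4, 1-12, 3-13, 7-2, 10-14, 18-9, 19-6, 20-5}

Lex-smallest maximum matching: {(0,4), (1,12), (3,13), (7,2), (10,14), (18,9), (19,6), (20,5)}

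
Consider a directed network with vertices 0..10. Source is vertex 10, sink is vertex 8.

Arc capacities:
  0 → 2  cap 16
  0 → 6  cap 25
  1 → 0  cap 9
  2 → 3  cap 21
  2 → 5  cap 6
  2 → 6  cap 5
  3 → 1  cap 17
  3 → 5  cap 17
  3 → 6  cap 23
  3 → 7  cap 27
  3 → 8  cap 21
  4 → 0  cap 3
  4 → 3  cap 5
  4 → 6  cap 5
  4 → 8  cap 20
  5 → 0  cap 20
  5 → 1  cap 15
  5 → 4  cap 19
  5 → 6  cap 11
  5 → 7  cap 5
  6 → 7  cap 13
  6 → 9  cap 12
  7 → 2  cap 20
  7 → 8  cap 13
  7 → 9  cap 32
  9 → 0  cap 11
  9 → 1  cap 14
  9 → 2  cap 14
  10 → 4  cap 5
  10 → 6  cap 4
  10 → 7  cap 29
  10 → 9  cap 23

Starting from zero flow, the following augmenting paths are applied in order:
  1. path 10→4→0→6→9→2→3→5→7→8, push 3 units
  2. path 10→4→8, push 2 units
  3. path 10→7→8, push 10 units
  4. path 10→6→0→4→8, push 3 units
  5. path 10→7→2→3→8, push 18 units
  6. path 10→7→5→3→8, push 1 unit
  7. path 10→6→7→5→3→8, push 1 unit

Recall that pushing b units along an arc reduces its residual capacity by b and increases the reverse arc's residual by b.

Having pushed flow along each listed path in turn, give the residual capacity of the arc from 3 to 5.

Residual capacity of (3,5): 16

after path 1 (10→4→0→6→9→2→3→5→7→8, push 3): res(3,5)=14
after path 2 (10→4→8, push 2): res(3,5)=14
after path 3 (10→7→8, push 10): res(3,5)=14
after path 4 (10→6→0→4→8, push 3): res(3,5)=14
after path 5 (10→7→2→3→8, push 18): res(3,5)=14
after path 6 (10→7→5→3→8, push 1): res(3,5)=15
after path 7 (10→6→7→5→3→8, push 1): res(3,5)=16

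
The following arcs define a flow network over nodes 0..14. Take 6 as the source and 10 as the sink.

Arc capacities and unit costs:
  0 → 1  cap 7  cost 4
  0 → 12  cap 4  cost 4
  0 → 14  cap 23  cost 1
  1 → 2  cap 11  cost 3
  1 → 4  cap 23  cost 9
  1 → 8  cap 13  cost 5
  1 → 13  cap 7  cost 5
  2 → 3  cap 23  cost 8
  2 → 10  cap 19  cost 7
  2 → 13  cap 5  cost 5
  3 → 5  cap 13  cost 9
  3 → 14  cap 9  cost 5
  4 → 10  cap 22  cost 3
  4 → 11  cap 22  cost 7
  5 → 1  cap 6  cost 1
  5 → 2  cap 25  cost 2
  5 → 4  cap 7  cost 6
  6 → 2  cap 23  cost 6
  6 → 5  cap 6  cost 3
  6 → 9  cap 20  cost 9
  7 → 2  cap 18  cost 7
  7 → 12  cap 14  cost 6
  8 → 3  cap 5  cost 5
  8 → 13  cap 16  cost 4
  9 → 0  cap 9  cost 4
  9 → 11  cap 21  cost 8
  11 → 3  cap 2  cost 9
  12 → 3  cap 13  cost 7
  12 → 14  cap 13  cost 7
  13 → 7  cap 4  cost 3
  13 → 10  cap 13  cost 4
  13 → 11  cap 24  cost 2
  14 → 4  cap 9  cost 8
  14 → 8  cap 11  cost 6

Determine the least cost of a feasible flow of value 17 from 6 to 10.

Minimum cost for 17 units: 215

shortest-cost path #1: 6→5→2→10 push 6 @ unit cost 12 (adds 72)
shortest-cost path #2: 6→2→10 push 11 @ unit cost 13 (adds 143)
total cost = 215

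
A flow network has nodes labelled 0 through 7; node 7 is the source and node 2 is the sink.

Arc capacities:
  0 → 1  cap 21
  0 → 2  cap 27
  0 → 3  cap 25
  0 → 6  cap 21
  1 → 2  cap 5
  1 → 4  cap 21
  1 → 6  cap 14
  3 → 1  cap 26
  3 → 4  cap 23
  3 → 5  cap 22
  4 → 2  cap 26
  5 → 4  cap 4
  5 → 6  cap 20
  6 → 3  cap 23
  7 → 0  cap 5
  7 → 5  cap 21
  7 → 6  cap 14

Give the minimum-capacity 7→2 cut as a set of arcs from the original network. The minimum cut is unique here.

augment #1: 7→0→2 push 5
augment #2: 7→5→4→2 push 4
augment #3: 7→6→3→1→2 push 5
augment #4: 7→6→3→4→2 push 9
augment #5: 7→5→6→3→4→2 push 9
max flow = 32; residual-reachable set from 7 gives S-side
cut edges (S→T): {(5,4), (6,3), (7,0)} total cap 32

Min-cut arcs: {(5,4), (6,3), (7,0)} (total capacity 32)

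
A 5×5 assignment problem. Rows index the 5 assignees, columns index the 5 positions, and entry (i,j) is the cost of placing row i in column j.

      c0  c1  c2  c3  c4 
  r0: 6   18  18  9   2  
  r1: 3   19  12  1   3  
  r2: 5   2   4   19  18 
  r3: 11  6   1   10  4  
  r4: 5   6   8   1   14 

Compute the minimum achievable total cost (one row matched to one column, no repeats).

optimal assignment: row0→col4 (cost 2), row1→col0 (cost 3), row2→col1 (cost 2), row3→col2 (cost 1), row4→col3 (cost 1)
total = 2 + 3 + 2 + 1 + 1 = 9

Minimum assignment cost: 9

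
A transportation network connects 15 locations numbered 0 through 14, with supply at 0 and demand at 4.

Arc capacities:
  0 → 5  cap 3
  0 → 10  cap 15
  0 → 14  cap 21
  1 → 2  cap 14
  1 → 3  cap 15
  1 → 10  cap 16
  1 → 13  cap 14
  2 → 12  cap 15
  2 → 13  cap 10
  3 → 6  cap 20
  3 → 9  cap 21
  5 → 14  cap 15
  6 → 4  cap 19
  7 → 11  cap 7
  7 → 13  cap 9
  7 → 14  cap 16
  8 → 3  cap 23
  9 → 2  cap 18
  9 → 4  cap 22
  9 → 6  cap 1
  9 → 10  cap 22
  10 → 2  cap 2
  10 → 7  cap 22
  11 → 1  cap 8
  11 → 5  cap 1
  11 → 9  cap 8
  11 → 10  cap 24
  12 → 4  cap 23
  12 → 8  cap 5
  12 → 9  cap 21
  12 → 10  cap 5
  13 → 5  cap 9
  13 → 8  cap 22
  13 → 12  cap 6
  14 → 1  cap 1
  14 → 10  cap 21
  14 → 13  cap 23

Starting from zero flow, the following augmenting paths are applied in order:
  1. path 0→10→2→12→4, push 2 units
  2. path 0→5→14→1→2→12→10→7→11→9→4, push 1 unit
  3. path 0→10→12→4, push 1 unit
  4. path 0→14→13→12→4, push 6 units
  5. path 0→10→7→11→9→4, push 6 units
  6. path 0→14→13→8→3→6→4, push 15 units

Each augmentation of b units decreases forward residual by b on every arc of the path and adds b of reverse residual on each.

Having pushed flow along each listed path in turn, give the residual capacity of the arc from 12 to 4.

after path 1 (0→10→2→12→4, push 2): res(12,4)=21
after path 2 (0→5→14→1→2→12→10→7→11→9→4, push 1): res(12,4)=21
after path 3 (0→10→12→4, push 1): res(12,4)=20
after path 4 (0→14→13→12→4, push 6): res(12,4)=14
after path 5 (0→10→7→11→9→4, push 6): res(12,4)=14
after path 6 (0→14→13→8→3→6→4, push 15): res(12,4)=14

Residual capacity of (12,4): 14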